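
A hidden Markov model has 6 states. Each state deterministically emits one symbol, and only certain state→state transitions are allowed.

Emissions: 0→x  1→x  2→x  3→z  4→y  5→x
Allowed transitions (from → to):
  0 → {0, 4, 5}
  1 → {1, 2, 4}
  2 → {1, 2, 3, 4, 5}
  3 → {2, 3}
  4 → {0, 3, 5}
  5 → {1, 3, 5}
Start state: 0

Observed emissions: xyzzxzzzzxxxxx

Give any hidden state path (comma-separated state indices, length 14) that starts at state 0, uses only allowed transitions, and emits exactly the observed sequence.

0,4,3,3,2,3,3,3,3,2,1,2,2,5

  pos 0: x in {0,1,2,5}, choose 0; start
  pos 1: y in {4}, choose 4; 0->4 ok
  pos 2: z in {3}, choose 3; 4->3 ok
  pos 3: z in {3}, choose 3; 3->3 ok
  pos 4: x in {0,1,2,5}, choose 2; 3->2 ok
  pos 5: z in {3}, choose 3; 2->3 ok
  pos 6: z in {3}, choose 3; 3->3 ok
  pos 7: z in {3}, choose 3; 3->3 ok
  pos 8: z in {3}, choose 3; 3->3 ok
  pos 9: x in {0,1,2,5}, choose 2; 3->2 ok
  pos 10: x in {0,1,2,5}, choose 1; 2->1 ok
  pos 11: x in {0,1,2,5}, choose 2; 1->2 ok
  pos 12: x in {0,1,2,5}, choose 2; 2->2 ok
  pos 13: x in {0,1,2,5}, choose 5; 2->5 ok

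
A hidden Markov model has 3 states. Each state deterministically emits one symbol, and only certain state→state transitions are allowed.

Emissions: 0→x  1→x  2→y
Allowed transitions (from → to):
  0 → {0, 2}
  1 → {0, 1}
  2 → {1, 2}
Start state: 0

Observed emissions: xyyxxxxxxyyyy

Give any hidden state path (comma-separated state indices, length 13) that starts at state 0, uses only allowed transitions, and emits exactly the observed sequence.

0,2,2,1,1,1,1,0,0,2,2,2,2

  0: obs=x cand={0,1} pick 0 [start]
  1: obs=y cand={2} pick 2 [0->2 ok]
  2: obs=y cand={2} pick 2 [2->2 ok]
  3: obs=x cand={0,1} pick 1 [2->1 ok]
  4: obs=x cand={0,1} pick 1 [1->1 ok]
  5: obs=x cand={0,1} pick 1 [1->1 ok]
  6: obs=x cand={0,1} pick 1 [1->1 ok]
  7: obs=x cand={0,1} pick 0 [1->0 ok]
  8: obs=x cand={0,1} pick 0 [0->0 ok]
  9: obs=y cand={2} pick 2 [0->2 ok]
  10: obs=y cand={2} pick 2 [2->2 ok]
  11: obs=y cand={2} pick 2 [2->2 ok]
  12: obs=y cand={2} pick 2 [2->2 ok]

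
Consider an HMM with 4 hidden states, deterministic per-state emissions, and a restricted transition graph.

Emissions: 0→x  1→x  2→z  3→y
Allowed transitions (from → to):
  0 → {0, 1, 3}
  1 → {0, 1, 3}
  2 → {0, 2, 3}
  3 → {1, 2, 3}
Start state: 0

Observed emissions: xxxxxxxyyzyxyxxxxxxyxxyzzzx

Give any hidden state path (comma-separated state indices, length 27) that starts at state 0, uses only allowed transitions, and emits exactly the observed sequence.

0,0,0,1,0,1,0,3,3,2,3,1,3,1,0,0,1,1,1,3,1,1,3,2,2,2,0

  0: obs=x cand={0,1} pick 0 [start]
  1: obs=x cand={0,1} pick 0 [0->0 ok]
  2: obs=x cand={0,1} pick 0 [0->0 ok]
  3: obs=x cand={0,1} pick 1 [0->1 ok]
  4: obs=x cand={0,1} pick 0 [1->0 ok]
  5: obs=x cand={0,1} pick 1 [0->1 ok]
  6: obs=x cand={0,1} pick 0 [1->0 ok]
  7: obs=y cand={3} pick 3 [0->3 ok]
  8: obs=y cand={3} pick 3 [3->3 ok]
  9: obs=z cand={2} pick 2 [3->2 ok]
  10: obs=y cand={3} pick 3 [2->3 ok]
  11: obs=x cand={0,1} pick 1 [3->1 ok]
  12: obs=y cand={3} pick 3 [1->3 ok]
  13: obs=x cand={0,1} pick 1 [3->1 ok]
  14: obs=x cand={0,1} pick 0 [1->0 ok]
  15: obs=x cand={0,1} pick 0 [0->0 ok]
  16: obs=x cand={0,1} pick 1 [0->1 ok]
  17: obs=x cand={0,1} pick 1 [1->1 ok]
  18: obs=x cand={0,1} pick 1 [1->1 ok]
  19: obs=y cand={3} pick 3 [1->3 ok]
  20: obs=x cand={0,1} pick 1 [3->1 ok]
  21: obs=x cand={0,1} pick 1 [1->1 ok]
  22: obs=y cand={3} pick 3 [1->3 ok]
  23: obs=z cand={2} pick 2 [3->2 ok]
  24: obs=z cand={2} pick 2 [2->2 ok]
  25: obs=z cand={2} pick 2 [2->2 ok]
  26: obs=x cand={0,1} pick 0 [2->0 ok]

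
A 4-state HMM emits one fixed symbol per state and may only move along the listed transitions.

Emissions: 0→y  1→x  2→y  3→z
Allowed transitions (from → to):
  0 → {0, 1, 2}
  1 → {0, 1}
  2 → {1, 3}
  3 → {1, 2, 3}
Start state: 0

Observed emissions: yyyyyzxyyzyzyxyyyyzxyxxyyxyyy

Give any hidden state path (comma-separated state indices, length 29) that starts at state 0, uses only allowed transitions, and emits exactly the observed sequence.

0,0,0,0,2,3,1,0,2,3,2,3,2,1,0,0,0,2,3,1,0,1,1,0,0,1,0,0,0

  [0] y  {0,2}  => 0  start
  [1] y  {0,2}  => 0  0->0 ok
  [2] y  {0,2}  => 0  0->0 ok
  [3] y  {0,2}  => 0  0->0 ok
  [4] y  {0,2}  => 2  0->2 ok
  [5] z  {3}  => 3  2->3 ok
  [6] x  {1}  => 1  3->1 ok
  [7] y  {0,2}  => 0  1->0 ok
  [8] y  {0,2}  => 2  0->2 ok
  [9] z  {3}  => 3  2->3 ok
  [10] y  {0,2}  => 2  3->2 ok
  [11] z  {3}  => 3  2->3 ok
  [12] y  {0,2}  => 2  3->2 ok
  [13] x  {1}  => 1  2->1 ok
  [14] y  {0,2}  => 0  1->0 ok
  [15] y  {0,2}  => 0  0->0 ok
  [16] y  {0,2}  => 0  0->0 ok
  [17] y  {0,2}  => 2  0->2 ok
  [18] z  {3}  => 3  2->3 ok
  [19] x  {1}  => 1  3->1 ok
  [20] y  {0,2}  => 0  1->0 ok
  [21] x  {1}  => 1  0->1 ok
  [22] x  {1}  => 1  1->1 ok
  [23] y  {0,2}  => 0  1->0 ok
  [24] y  {0,2}  => 0  0->0 ok
  [25] x  {1}  => 1  0->1 ok
  [26] y  {0,2}  => 0  1->0 ok
  [27] y  {0,2}  => 0  0->0 ok
  [28] y  {0,2}  => 0  0->0 ok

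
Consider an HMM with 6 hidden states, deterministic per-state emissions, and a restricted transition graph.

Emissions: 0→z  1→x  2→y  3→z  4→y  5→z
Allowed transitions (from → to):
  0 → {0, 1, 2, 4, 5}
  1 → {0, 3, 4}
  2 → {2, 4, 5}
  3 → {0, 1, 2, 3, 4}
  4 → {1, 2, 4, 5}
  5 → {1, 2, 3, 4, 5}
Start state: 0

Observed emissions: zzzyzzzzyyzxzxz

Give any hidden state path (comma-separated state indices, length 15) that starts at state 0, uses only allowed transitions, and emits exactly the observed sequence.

0,5,5,2,5,3,0,5,2,2,5,1,3,1,3

  pos 0: z in {0,3,5}, choose 0; start
  pos 1: z in {0,3,5}, choose 5; 0->5 ok
  pos 2: z in {0,3,5}, choose 5; 5->5 ok
  pos 3: y in {2,4}, choose 2; 5->2 ok
  pos 4: z in {0,3,5}, choose 5; 2->5 ok
  pos 5: z in {0,3,5}, choose 3; 5->3 ok
  pos 6: z in {0,3,5}, choose 0; 3->0 ok
  pos 7: z in {0,3,5}, choose 5; 0->5 ok
  pos 8: y in {2,4}, choose 2; 5->2 ok
  pos 9: y in {2,4}, choose 2; 2->2 ok
  pos 10: z in {0,3,5}, choose 5; 2->5 ok
  pos 11: x in {1}, choose 1; 5->1 ok
  pos 12: z in {0,3,5}, choose 3; 1->3 ok
  pos 13: x in {1}, choose 1; 3->1 ok
  pos 14: z in {0,3,5}, choose 3; 1->3 ok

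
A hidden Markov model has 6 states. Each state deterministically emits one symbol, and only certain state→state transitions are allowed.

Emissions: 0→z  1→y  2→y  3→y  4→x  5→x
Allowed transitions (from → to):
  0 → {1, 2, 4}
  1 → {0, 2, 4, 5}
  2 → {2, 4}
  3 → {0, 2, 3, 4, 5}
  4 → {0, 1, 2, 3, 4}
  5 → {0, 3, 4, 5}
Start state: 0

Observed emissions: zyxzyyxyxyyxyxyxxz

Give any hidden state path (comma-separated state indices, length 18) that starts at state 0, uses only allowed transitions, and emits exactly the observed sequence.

0,2,4,0,1,2,4,2,4,2,2,4,1,4,3,5,5,0

  0: obs=z cand={0} pick 0 [start]
  1: obs=y cand={1,2,3} pick 2 [0->2 ok]
  2: obs=x cand={4,5} pick 4 [2->4 ok]
  3: obs=z cand={0} pick 0 [4->0 ok]
  4: obs=y cand={1,2,3} pick 1 [0->1 ok]
  5: obs=y cand={1,2,3} pick 2 [1->2 ok]
  6: obs=x cand={4,5} pick 4 [2->4 ok]
  7: obs=y cand={1,2,3} pick 2 [4->2 ok]
  8: obs=x cand={4,5} pick 4 [2->4 ok]
  9: obs=y cand={1,2,3} pick 2 [4->2 ok]
  10: obs=y cand={1,2,3} pick 2 [2->2 ok]
  11: obs=x cand={4,5} pick 4 [2->4 ok]
  12: obs=y cand={1,2,3} pick 1 [4->1 ok]
  13: obs=x cand={4,5} pick 4 [1->4 ok]
  14: obs=y cand={1,2,3} pick 3 [4->3 ok]
  15: obs=x cand={4,5} pick 5 [3->5 ok]
  16: obs=x cand={4,5} pick 5 [5->5 ok]
  17: obs=z cand={0} pick 0 [5->0 ok]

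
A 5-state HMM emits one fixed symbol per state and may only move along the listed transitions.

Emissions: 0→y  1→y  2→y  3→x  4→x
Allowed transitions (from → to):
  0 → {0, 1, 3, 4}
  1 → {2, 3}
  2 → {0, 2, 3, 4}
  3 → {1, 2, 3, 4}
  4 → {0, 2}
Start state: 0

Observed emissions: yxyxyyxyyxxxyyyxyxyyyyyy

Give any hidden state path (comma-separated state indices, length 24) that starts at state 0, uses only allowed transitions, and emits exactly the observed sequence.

0,4,0,4,2,0,4,0,1,3,3,4,2,0,1,3,1,3,2,0,0,0,1,2

  t0 'y' -> {0,1,2}, take 0 (start)
  t1 'x' -> {3,4}, take 4 (0->4 ok)
  t2 'y' -> {0,1,2}, take 0 (4->0 ok)
  t3 'x' -> {3,4}, take 4 (0->4 ok)
  t4 'y' -> {0,1,2}, take 2 (4->2 ok)
  t5 'y' -> {0,1,2}, take 0 (2->0 ok)
  t6 'x' -> {3,4}, take 4 (0->4 ok)
  t7 'y' -> {0,1,2}, take 0 (4->0 ok)
  t8 'y' -> {0,1,2}, take 1 (0->1 ok)
  t9 'x' -> {3,4}, take 3 (1->3 ok)
  t10 'x' -> {3,4}, take 3 (3->3 ok)
  t11 'x' -> {3,4}, take 4 (3->4 ok)
  t12 'y' -> {0,1,2}, take 2 (4->2 ok)
  t13 'y' -> {0,1,2}, take 0 (2->0 ok)
  t14 'y' -> {0,1,2}, take 1 (0->1 ok)
  t15 'x' -> {3,4}, take 3 (1->3 ok)
  t16 'y' -> {0,1,2}, take 1 (3->1 ok)
  t17 'x' -> {3,4}, take 3 (1->3 ok)
  t18 'y' -> {0,1,2}, take 2 (3->2 ok)
  t19 'y' -> {0,1,2}, take 0 (2->0 ok)
  t20 'y' -> {0,1,2}, take 0 (0->0 ok)
  t21 'y' -> {0,1,2}, take 0 (0->0 ok)
  t22 'y' -> {0,1,2}, take 1 (0->1 ok)
  t23 'y' -> {0,1,2}, take 2 (1->2 ok)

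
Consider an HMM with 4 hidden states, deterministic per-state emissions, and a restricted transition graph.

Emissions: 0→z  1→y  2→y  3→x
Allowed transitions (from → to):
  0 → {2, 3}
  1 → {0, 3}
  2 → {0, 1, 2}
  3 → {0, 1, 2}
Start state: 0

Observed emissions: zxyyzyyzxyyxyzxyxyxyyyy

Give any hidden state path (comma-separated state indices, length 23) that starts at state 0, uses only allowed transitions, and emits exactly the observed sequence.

0,3,2,2,0,2,1,0,3,2,1,3,2,0,3,1,3,1,3,2,2,2,2

  [0] z  {0}  => 0  start
  [1] x  {3}  => 3  0->3 ok
  [2] y  {1,2}  => 2  3->2 ok
  [3] y  {1,2}  => 2  2->2 ok
  [4] z  {0}  => 0  2->0 ok
  [5] y  {1,2}  => 2  0->2 ok
  [6] y  {1,2}  => 1  2->1 ok
  [7] z  {0}  => 0  1->0 ok
  [8] x  {3}  => 3  0->3 ok
  [9] y  {1,2}  => 2  3->2 ok
  [10] y  {1,2}  => 1  2->1 ok
  [11] x  {3}  => 3  1->3 ok
  [12] y  {1,2}  => 2  3->2 ok
  [13] z  {0}  => 0  2->0 ok
  [14] x  {3}  => 3  0->3 ok
  [15] y  {1,2}  => 1  3->1 ok
  [16] x  {3}  => 3  1->3 ok
  [17] y  {1,2}  => 1  3->1 ok
  [18] x  {3}  => 3  1->3 ok
  [19] y  {1,2}  => 2  3->2 ok
  [20] y  {1,2}  => 2  2->2 ok
  [21] y  {1,2}  => 2  2->2 ok
  [22] y  {1,2}  => 2  2->2 ok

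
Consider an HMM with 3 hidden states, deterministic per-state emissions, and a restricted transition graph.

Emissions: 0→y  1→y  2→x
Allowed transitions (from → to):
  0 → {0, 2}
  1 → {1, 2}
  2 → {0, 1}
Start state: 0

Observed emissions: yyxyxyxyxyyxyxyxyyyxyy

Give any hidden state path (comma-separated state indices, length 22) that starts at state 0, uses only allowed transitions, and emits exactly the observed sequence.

  pos 0: y in {0,1}, choose 0; start
  pos 1: y in {0,1}, choose 0; 0->0 ok
  pos 2: x in {2}, choose 2; 0->2 ok
  pos 3: y in {0,1}, choose 1; 2->1 ok
  pos 4: x in {2}, choose 2; 1->2 ok
  pos 5: y in {0,1}, choose 0; 2->0 ok
  pos 6: x in {2}, choose 2; 0->2 ok
  pos 7: y in {0,1}, choose 1; 2->1 ok
  pos 8: x in {2}, choose 2; 1->2 ok
  pos 9: y in {0,1}, choose 1; 2->1 ok
  pos 10: y in {0,1}, choose 1; 1->1 ok
  pos 11: x in {2}, choose 2; 1->2 ok
  pos 12: y in {0,1}, choose 0; 2->0 ok
  pos 13: x in {2}, choose 2; 0->2 ok
  pos 14: y in {0,1}, choose 1; 2->1 ok
  pos 15: x in {2}, choose 2; 1->2 ok
  pos 16: y in {0,1}, choose 0; 2->0 ok
  pos 17: y in {0,1}, choose 0; 0->0 ok
  pos 18: y in {0,1}, choose 0; 0->0 ok
  pos 19: x in {2}, choose 2; 0->2 ok
  pos 20: y in {0,1}, choose 1; 2->1 ok
  pos 21: y in {0,1}, choose 1; 1->1 ok

0,0,2,1,2,0,2,1,2,1,1,2,0,2,1,2,0,0,0,2,1,1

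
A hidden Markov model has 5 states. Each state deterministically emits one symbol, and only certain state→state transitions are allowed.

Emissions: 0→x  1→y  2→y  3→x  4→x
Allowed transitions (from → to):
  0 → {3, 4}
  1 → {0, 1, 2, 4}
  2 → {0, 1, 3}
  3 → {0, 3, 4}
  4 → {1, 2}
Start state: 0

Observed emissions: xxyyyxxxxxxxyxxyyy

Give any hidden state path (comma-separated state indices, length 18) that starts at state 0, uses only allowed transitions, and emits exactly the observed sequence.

0,4,1,1,1,0,3,3,3,3,3,4,2,0,4,1,1,2

  [0] x  {0,3,4}  => 0  start
  [1] x  {0,3,4}  => 4  0->4 ok
  [2] y  {1,2}  => 1  4->1 ok
  [3] y  {1,2}  => 1  1->1 ok
  [4] y  {1,2}  => 1  1->1 ok
  [5] x  {0,3,4}  => 0  1->0 ok
  [6] x  {0,3,4}  => 3  0->3 ok
  [7] x  {0,3,4}  => 3  3->3 ok
  [8] x  {0,3,4}  => 3  3->3 ok
  [9] x  {0,3,4}  => 3  3->3 ok
  [10] x  {0,3,4}  => 3  3->3 ok
  [11] x  {0,3,4}  => 4  3->4 ok
  [12] y  {1,2}  => 2  4->2 ok
  [13] x  {0,3,4}  => 0  2->0 ok
  [14] x  {0,3,4}  => 4  0->4 ok
  [15] y  {1,2}  => 1  4->1 ok
  [16] y  {1,2}  => 1  1->1 ok
  [17] y  {1,2}  => 2  1->2 ok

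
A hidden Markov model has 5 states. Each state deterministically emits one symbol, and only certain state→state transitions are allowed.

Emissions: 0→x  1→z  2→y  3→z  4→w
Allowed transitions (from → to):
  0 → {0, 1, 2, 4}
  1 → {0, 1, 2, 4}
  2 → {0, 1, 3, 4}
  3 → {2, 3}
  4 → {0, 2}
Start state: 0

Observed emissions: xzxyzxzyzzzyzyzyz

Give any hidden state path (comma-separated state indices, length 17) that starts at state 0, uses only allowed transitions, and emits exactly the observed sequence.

  [0] x  {0}  => 0  start
  [1] z  {1,3}  => 1  0->1 ok
  [2] x  {0}  => 0  1->0 ok
  [3] y  {2}  => 2  0->2 ok
  [4] z  {1,3}  => 1  2->1 ok
  [5] x  {0}  => 0  1->0 ok
  [6] z  {1,3}  => 1  0->1 ok
  [7] y  {2}  => 2  1->2 ok
  [8] z  {1,3}  => 3  2->3 ok
  [9] z  {1,3}  => 3  3->3 ok
  [10] z  {1,3}  => 3  3->3 ok
  [11] y  {2}  => 2  3->2 ok
  [12] z  {1,3}  => 3  2->3 ok
  [13] y  {2}  => 2  3->2 ok
  [14] z  {1,3}  => 3  2->3 ok
  [15] y  {2}  => 2  3->2 ok
  [16] z  {1,3}  => 1  2->1 ok

0,1,0,2,1,0,1,2,3,3,3,2,3,2,3,2,1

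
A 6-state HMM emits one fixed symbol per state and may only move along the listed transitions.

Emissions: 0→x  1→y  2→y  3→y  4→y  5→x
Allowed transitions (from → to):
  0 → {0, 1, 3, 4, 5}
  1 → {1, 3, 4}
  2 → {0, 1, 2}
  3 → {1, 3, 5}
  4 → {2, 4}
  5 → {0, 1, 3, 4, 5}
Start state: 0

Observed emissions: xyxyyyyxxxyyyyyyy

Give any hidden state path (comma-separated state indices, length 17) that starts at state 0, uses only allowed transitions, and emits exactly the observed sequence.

0,3,5,1,1,1,3,5,5,0,1,4,2,1,1,3,3

  pos 0: x in {0,5}, choose 0; start
  pos 1: y in {1,2,3,4}, choose 3; 0->3 ok
  pos 2: x in {0,5}, choose 5; 3->5 ok
  pos 3: y in {1,2,3,4}, choose 1; 5->1 ok
  pos 4: y in {1,2,3,4}, choose 1; 1->1 ok
  pos 5: y in {1,2,3,4}, choose 1; 1->1 ok
  pos 6: y in {1,2,3,4}, choose 3; 1->3 ok
  pos 7: x in {0,5}, choose 5; 3->5 ok
  pos 8: x in {0,5}, choose 5; 5->5 ok
  pos 9: x in {0,5}, choose 0; 5->0 ok
  pos 10: y in {1,2,3,4}, choose 1; 0->1 ok
  pos 11: y in {1,2,3,4}, choose 4; 1->4 ok
  pos 12: y in {1,2,3,4}, choose 2; 4->2 ok
  pos 13: y in {1,2,3,4}, choose 1; 2->1 ok
  pos 14: y in {1,2,3,4}, choose 1; 1->1 ok
  pos 15: y in {1,2,3,4}, choose 3; 1->3 ok
  pos 16: y in {1,2,3,4}, choose 3; 3->3 ok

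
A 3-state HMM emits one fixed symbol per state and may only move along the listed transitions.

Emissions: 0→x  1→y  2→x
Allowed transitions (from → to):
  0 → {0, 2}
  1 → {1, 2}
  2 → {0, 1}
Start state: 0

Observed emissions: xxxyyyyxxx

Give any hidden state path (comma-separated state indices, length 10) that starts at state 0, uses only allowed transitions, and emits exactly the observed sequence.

  0: obs=x cand={0,2} pick 0 [start]
  1: obs=x cand={0,2} pick 0 [0->0 ok]
  2: obs=x cand={0,2} pick 2 [0->2 ok]
  3: obs=y cand={1} pick 1 [2->1 ok]
  4: obs=y cand={1} pick 1 [1->1 ok]
  5: obs=y cand={1} pick 1 [1->1 ok]
  6: obs=y cand={1} pick 1 [1->1 ok]
  7: obs=x cand={0,2} pick 2 [1->2 ok]
  8: obs=x cand={0,2} pick 0 [2->0 ok]
  9: obs=x cand={0,2} pick 0 [0->0 ok]

0,0,2,1,1,1,1,2,0,0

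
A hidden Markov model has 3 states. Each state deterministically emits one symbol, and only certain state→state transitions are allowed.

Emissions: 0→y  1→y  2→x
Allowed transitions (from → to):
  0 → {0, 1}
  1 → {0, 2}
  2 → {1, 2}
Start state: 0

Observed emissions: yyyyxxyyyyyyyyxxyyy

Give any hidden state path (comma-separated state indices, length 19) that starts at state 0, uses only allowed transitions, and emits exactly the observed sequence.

0,1,0,1,2,2,1,0,0,1,0,1,0,1,2,2,1,0,0

  t0 'y' -> {0,1}, take 0 (start)
  t1 'y' -> {0,1}, take 1 (0->1 ok)
  t2 'y' -> {0,1}, take 0 (1->0 ok)
  t3 'y' -> {0,1}, take 1 (0->1 ok)
  t4 'x' -> {2}, take 2 (1->2 ok)
  t5 'x' -> {2}, take 2 (2->2 ok)
  t6 'y' -> {0,1}, take 1 (2->1 ok)
  t7 'y' -> {0,1}, take 0 (1->0 ok)
  t8 'y' -> {0,1}, take 0 (0->0 ok)
  t9 'y' -> {0,1}, take 1 (0->1 ok)
  t10 'y' -> {0,1}, take 0 (1->0 ok)
  t11 'y' -> {0,1}, take 1 (0->1 ok)
  t12 'y' -> {0,1}, take 0 (1->0 ok)
  t13 'y' -> {0,1}, take 1 (0->1 ok)
  t14 'x' -> {2}, take 2 (1->2 ok)
  t15 'x' -> {2}, take 2 (2->2 ok)
  t16 'y' -> {0,1}, take 1 (2->1 ok)
  t17 'y' -> {0,1}, take 0 (1->0 ok)
  t18 'y' -> {0,1}, take 0 (0->0 ok)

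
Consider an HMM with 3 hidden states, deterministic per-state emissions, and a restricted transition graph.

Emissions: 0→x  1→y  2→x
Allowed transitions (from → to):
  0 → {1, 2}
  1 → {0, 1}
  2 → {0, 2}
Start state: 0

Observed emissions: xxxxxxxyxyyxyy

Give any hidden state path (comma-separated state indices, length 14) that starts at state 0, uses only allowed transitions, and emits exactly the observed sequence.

  [0] x  {0,2}  => 0  start
  [1] x  {0,2}  => 2  0->2 ok
  [2] x  {0,2}  => 2  2->2 ok
  [3] x  {0,2}  => 2  2->2 ok
  [4] x  {0,2}  => 2  2->2 ok
  [5] x  {0,2}  => 2  2->2 ok
  [6] x  {0,2}  => 0  2->0 ok
  [7] y  {1}  => 1  0->1 ok
  [8] x  {0,2}  => 0  1->0 ok
  [9] y  {1}  => 1  0->1 ok
  [10] y  {1}  => 1  1->1 ok
  [11] x  {0,2}  => 0  1->0 ok
  [12] y  {1}  => 1  0->1 ok
  [13] y  {1}  => 1  1->1 ok

0,2,2,2,2,2,0,1,0,1,1,0,1,1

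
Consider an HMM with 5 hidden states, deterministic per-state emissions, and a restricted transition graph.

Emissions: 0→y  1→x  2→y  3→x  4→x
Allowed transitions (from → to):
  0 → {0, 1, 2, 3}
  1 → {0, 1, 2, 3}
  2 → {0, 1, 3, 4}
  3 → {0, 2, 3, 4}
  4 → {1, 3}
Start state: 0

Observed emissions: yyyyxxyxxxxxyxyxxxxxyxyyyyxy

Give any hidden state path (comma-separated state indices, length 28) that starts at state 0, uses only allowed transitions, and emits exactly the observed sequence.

0,2,0,2,4,3,2,3,3,4,1,3,0,3,0,1,3,3,4,1,0,1,2,0,0,0,3,2

  pos 0: y in {0,2}, choose 0; start
  pos 1: y in {0,2}, choose 2; 0->2 ok
  pos 2: y in {0,2}, choose 0; 2->0 ok
  pos 3: y in {0,2}, choose 2; 0->2 ok
  pos 4: x in {1,3,4}, choose 4; 2->4 ok
  pos 5: x in {1,3,4}, choose 3; 4->3 ok
  pos 6: y in {0,2}, choose 2; 3->2 ok
  pos 7: x in {1,3,4}, choose 3; 2->3 ok
  pos 8: x in {1,3,4}, choose 3; 3->3 ok
  pos 9: x in {1,3,4}, choose 4; 3->4 ok
  pos 10: x in {1,3,4}, choose 1; 4->1 ok
  pos 11: x in {1,3,4}, choose 3; 1->3 ok
  pos 12: y in {0,2}, choose 0; 3->0 ok
  pos 13: x in {1,3,4}, choose 3; 0->3 ok
  pos 14: y in {0,2}, choose 0; 3->0 ok
  pos 15: x in {1,3,4}, choose 1; 0->1 ok
  pos 16: x in {1,3,4}, choose 3; 1->3 ok
  pos 17: x in {1,3,4}, choose 3; 3->3 ok
  pos 18: x in {1,3,4}, choose 4; 3->4 ok
  pos 19: x in {1,3,4}, choose 1; 4->1 ok
  pos 20: y in {0,2}, choose 0; 1->0 ok
  pos 21: x in {1,3,4}, choose 1; 0->1 ok
  pos 22: y in {0,2}, choose 2; 1->2 ok
  pos 23: y in {0,2}, choose 0; 2->0 ok
  pos 24: y in {0,2}, choose 0; 0->0 ok
  pos 25: y in {0,2}, choose 0; 0->0 ok
  pos 26: x in {1,3,4}, choose 3; 0->3 ok
  pos 27: y in {0,2}, choose 2; 3->2 ok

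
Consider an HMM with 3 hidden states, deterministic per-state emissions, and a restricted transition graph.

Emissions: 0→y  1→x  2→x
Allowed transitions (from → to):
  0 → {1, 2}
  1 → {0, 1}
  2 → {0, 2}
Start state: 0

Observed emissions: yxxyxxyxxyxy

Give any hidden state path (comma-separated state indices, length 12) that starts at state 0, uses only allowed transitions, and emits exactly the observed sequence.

0,2,2,0,1,1,0,1,1,0,1,0

  t0 'y' -> {0}, take 0 (start)
  t1 'x' -> {1,2}, take 2 (0->2 ok)
  t2 'x' -> {1,2}, take 2 (2->2 ok)
  t3 'y' -> {0}, take 0 (2->0 ok)
  t4 'x' -> {1,2}, take 1 (0->1 ok)
  t5 'x' -> {1,2}, take 1 (1->1 ok)
  t6 'y' -> {0}, take 0 (1->0 ok)
  t7 'x' -> {1,2}, take 1 (0->1 ok)
  t8 'x' -> {1,2}, take 1 (1->1 ok)
  t9 'y' -> {0}, take 0 (1->0 ok)
  t10 'x' -> {1,2}, take 1 (0->1 ok)
  t11 'y' -> {0}, take 0 (1->0 ok)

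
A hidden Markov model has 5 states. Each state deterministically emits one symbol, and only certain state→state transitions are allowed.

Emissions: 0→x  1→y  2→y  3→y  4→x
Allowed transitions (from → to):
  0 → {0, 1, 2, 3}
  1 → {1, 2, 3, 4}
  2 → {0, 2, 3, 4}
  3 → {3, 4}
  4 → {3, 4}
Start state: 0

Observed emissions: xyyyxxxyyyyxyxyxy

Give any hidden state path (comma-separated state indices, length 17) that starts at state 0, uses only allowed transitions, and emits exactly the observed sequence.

0,2,2,2,0,0,0,3,3,3,3,4,3,4,3,4,3

  [0] x  {0,4}  => 0  start
  [1] y  {1,2,3}  => 2  0->2 ok
  [2] y  {1,2,3}  => 2  2->2 ok
  [3] y  {1,2,3}  => 2  2->2 ok
  [4] x  {0,4}  => 0  2->0 ok
  [5] x  {0,4}  => 0  0->0 ok
  [6] x  {0,4}  => 0  0->0 ok
  [7] y  {1,2,3}  => 3  0->3 ok
  [8] y  {1,2,3}  => 3  3->3 ok
  [9] y  {1,2,3}  => 3  3->3 ok
  [10] y  {1,2,3}  => 3  3->3 ok
  [11] x  {0,4}  => 4  3->4 ok
  [12] y  {1,2,3}  => 3  4->3 ok
  [13] x  {0,4}  => 4  3->4 ok
  [14] y  {1,2,3}  => 3  4->3 ok
  [15] x  {0,4}  => 4  3->4 ok
  [16] y  {1,2,3}  => 3  4->3 ok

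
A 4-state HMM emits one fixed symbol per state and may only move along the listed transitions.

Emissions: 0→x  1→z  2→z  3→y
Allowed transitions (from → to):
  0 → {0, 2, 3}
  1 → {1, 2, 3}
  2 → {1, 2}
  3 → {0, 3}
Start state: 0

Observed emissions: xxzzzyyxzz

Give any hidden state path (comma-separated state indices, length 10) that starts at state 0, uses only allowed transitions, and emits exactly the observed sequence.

  [0] x  {0}  => 0  start
  [1] x  {0}  => 0  0->0 ok
  [2] z  {1,2}  => 2  0->2 ok
  [3] z  {1,2}  => 1  2->1 ok
  [4] z  {1,2}  => 1  1->1 ok
  [5] y  {3}  => 3  1->3 ok
  [6] y  {3}  => 3  3->3 ok
  [7] x  {0}  => 0  3->0 ok
  [8] z  {1,2}  => 2  0->2 ok
  [9] z  {1,2}  => 2  2->2 ok

0,0,2,1,1,3,3,0,2,2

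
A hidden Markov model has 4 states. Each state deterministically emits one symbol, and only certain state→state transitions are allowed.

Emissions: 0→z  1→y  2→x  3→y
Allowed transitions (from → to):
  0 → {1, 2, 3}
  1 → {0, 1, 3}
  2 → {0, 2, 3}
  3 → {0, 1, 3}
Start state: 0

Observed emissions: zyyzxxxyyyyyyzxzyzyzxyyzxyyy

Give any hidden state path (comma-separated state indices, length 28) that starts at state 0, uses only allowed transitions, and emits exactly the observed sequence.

  t0 'z' -> {0}, take 0 (start)
  t1 'y' -> {1,3}, take 3 (0->3 ok)
  t2 'y' -> {1,3}, take 3 (3->3 ok)
  t3 'z' -> {0}, take 0 (3->0 ok)
  t4 'x' -> {2}, take 2 (0->2 ok)
  t5 'x' -> {2}, take 2 (2->2 ok)
  t6 'x' -> {2}, take 2 (2->2 ok)
  t7 'y' -> {1,3}, take 3 (2->3 ok)
  t8 'y' -> {1,3}, take 3 (3->3 ok)
  t9 'y' -> {1,3}, take 1 (3->1 ok)
  t10 'y' -> {1,3}, take 1 (1->1 ok)
  t11 'y' -> {1,3}, take 3 (1->3 ok)
  t12 'y' -> {1,3}, take 1 (3->1 ok)
  t13 'z' -> {0}, take 0 (1->0 ok)
  t14 'x' -> {2}, take 2 (0->2 ok)
  t15 'z' -> {0}, take 0 (2->0 ok)
  t16 'y' -> {1,3}, take 3 (0->3 ok)
  t17 'z' -> {0}, take 0 (3->0 ok)
  t18 'y' -> {1,3}, take 1 (0->1 ok)
  t19 'z' -> {0}, take 0 (1->0 ok)
  t20 'x' -> {2}, take 2 (0->2 ok)
  t21 'y' -> {1,3}, take 3 (2->3 ok)
  t22 'y' -> {1,3}, take 1 (3->1 ok)
  t23 'z' -> {0}, take 0 (1->0 ok)
  t24 'x' -> {2}, take 2 (0->2 ok)
  t25 'y' -> {1,3}, take 3 (2->3 ok)
  t26 'y' -> {1,3}, take 1 (3->1 ok)
  t27 'y' -> {1,3}, take 3 (1->3 ok)

0,3,3,0,2,2,2,3,3,1,1,3,1,0,2,0,3,0,1,0,2,3,1,0,2,3,1,3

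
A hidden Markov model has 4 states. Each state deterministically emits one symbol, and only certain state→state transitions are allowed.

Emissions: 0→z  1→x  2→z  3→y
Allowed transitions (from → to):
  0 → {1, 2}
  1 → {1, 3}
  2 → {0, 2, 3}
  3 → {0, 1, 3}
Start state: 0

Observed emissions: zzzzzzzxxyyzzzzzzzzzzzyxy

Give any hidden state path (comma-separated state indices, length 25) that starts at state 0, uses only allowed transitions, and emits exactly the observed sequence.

0,2,2,2,0,2,0,1,1,3,3,0,2,2,0,2,2,0,2,0,2,2,3,1,3

  t0 'z' -> {0,2}, take 0 (start)
  t1 'z' -> {0,2}, take 2 (0->2 ok)
  t2 'z' -> {0,2}, take 2 (2->2 ok)
  t3 'z' -> {0,2}, take 2 (2->2 ok)
  t4 'z' -> {0,2}, take 0 (2->0 ok)
  t5 'z' -> {0,2}, take 2 (0->2 ok)
  t6 'z' -> {0,2}, take 0 (2->0 ok)
  t7 'x' -> {1}, take 1 (0->1 ok)
  t8 'x' -> {1}, take 1 (1->1 ok)
  t9 'y' -> {3}, take 3 (1->3 ok)
  t10 'y' -> {3}, take 3 (3->3 ok)
  t11 'z' -> {0,2}, take 0 (3->0 ok)
  t12 'z' -> {0,2}, take 2 (0->2 ok)
  t13 'z' -> {0,2}, take 2 (2->2 ok)
  t14 'z' -> {0,2}, take 0 (2->0 ok)
  t15 'z' -> {0,2}, take 2 (0->2 ok)
  t16 'z' -> {0,2}, take 2 (2->2 ok)
  t17 'z' -> {0,2}, take 0 (2->0 ok)
  t18 'z' -> {0,2}, take 2 (0->2 ok)
  t19 'z' -> {0,2}, take 0 (2->0 ok)
  t20 'z' -> {0,2}, take 2 (0->2 ok)
  t21 'z' -> {0,2}, take 2 (2->2 ok)
  t22 'y' -> {3}, take 3 (2->3 ok)
  t23 'x' -> {1}, take 1 (3->1 ok)
  t24 'y' -> {3}, take 3 (1->3 ok)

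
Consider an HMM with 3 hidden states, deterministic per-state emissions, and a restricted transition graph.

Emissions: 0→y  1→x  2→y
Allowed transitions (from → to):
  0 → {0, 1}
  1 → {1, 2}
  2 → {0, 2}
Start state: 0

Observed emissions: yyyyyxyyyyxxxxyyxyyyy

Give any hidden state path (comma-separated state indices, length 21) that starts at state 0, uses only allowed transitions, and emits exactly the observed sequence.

0,0,0,0,0,1,2,2,2,0,1,1,1,1,2,0,1,2,2,2,0

  [0] y  {0,2}  => 0  start
  [1] y  {0,2}  => 0  0->0 ok
  [2] y  {0,2}  => 0  0->0 ok
  [3] y  {0,2}  => 0  0->0 ok
  [4] y  {0,2}  => 0  0->0 ok
  [5] x  {1}  => 1  0->1 ok
  [6] y  {0,2}  => 2  1->2 ok
  [7] y  {0,2}  => 2  2->2 ok
  [8] y  {0,2}  => 2  2->2 ok
  [9] y  {0,2}  => 0  2->0 ok
  [10] x  {1}  => 1  0->1 ok
  [11] x  {1}  => 1  1->1 ok
  [12] x  {1}  => 1  1->1 ok
  [13] x  {1}  => 1  1->1 ok
  [14] y  {0,2}  => 2  1->2 ok
  [15] y  {0,2}  => 0  2->0 ok
  [16] x  {1}  => 1  0->1 ok
  [17] y  {0,2}  => 2  1->2 ok
  [18] y  {0,2}  => 2  2->2 ok
  [19] y  {0,2}  => 2  2->2 ok
  [20] y  {0,2}  => 0  2->0 ok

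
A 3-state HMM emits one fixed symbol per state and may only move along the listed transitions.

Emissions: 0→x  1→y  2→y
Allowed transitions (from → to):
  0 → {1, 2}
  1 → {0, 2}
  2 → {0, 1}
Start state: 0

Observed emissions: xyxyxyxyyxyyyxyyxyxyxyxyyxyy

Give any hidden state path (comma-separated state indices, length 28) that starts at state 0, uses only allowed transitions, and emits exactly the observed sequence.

0,1,0,2,0,1,0,2,1,0,1,2,1,0,1,2,0,1,0,1,0,2,0,1,2,0,1,2

  [0] x  {0}  => 0  start
  [1] y  {1,2}  => 1  0->1 ok
  [2] x  {0}  => 0  1->0 ok
  [3] y  {1,2}  => 2  0->2 ok
  [4] x  {0}  => 0  2->0 ok
  [5] y  {1,2}  => 1  0->1 ok
  [6] x  {0}  => 0  1->0 ok
  [7] y  {1,2}  => 2  0->2 ok
  [8] y  {1,2}  => 1  2->1 ok
  [9] x  {0}  => 0  1->0 ok
  [10] y  {1,2}  => 1  0->1 ok
  [11] y  {1,2}  => 2  1->2 ok
  [12] y  {1,2}  => 1  2->1 ok
  [13] x  {0}  => 0  1->0 ok
  [14] y  {1,2}  => 1  0->1 ok
  [15] y  {1,2}  => 2  1->2 ok
  [16] x  {0}  => 0  2->0 ok
  [17] y  {1,2}  => 1  0->1 ok
  [18] x  {0}  => 0  1->0 ok
  [19] y  {1,2}  => 1  0->1 ok
  [20] x  {0}  => 0  1->0 ok
  [21] y  {1,2}  => 2  0->2 ok
  [22] x  {0}  => 0  2->0 ok
  [23] y  {1,2}  => 1  0->1 ok
  [24] y  {1,2}  => 2  1->2 ok
  [25] x  {0}  => 0  2->0 ok
  [26] y  {1,2}  => 1  0->1 ok
  [27] y  {1,2}  => 2  1->2 ok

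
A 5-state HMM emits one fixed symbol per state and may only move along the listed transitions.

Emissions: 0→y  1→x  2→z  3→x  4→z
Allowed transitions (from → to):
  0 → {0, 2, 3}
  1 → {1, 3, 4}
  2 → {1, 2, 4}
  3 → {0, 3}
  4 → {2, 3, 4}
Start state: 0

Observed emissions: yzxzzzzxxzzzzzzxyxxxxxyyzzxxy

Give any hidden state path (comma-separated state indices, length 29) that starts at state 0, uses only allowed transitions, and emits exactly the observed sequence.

  t0 'y' -> {0}, take 0 (start)
  t1 'z' -> {2,4}, take 2 (0->2 ok)
  t2 'x' -> {1,3}, take 1 (2->1 ok)
  t3 'z' -> {2,4}, take 4 (1->4 ok)
  t4 'z' -> {2,4}, take 4 (4->4 ok)
  t5 'z' -> {2,4}, take 2 (4->2 ok)
  t6 'z' -> {2,4}, take 2 (2->2 ok)
  t7 'x' -> {1,3}, take 1 (2->1 ok)
  t8 'x' -> {1,3}, take 1 (1->1 ok)
  t9 'z' -> {2,4}, take 4 (1->4 ok)
  t10 'z' -> {2,4}, take 2 (4->2 ok)
  t11 'z' -> {2,4}, take 4 (2->4 ok)
  t12 'z' -> {2,4}, take 2 (4->2 ok)
  t13 'z' -> {2,4}, take 4 (2->4 ok)
  t14 'z' -> {2,4}, take 4 (4->4 ok)
  t15 'x' -> {1,3}, take 3 (4->3 ok)
  t16 'y' -> {0}, take 0 (3->0 ok)
  t17 'x' -> {1,3}, take 3 (0->3 ok)
  t18 'x' -> {1,3}, take 3 (3->3 ok)
  t19 'x' -> {1,3}, take 3 (3->3 ok)
  t20 'x' -> {1,3}, take 3 (3->3 ok)
  t21 'x' -> {1,3}, take 3 (3->3 ok)
  t22 'y' -> {0}, take 0 (3->0 ok)
  t23 'y' -> {0}, take 0 (0->0 ok)
  t24 'z' -> {2,4}, take 2 (0->2 ok)
  t25 'z' -> {2,4}, take 2 (2->2 ok)
  t26 'x' -> {1,3}, take 1 (2->1 ok)
  t27 'x' -> {1,3}, take 3 (1->3 ok)
  t28 'y' -> {0}, take 0 (3->0 ok)

0,2,1,4,4,2,2,1,1,4,2,4,2,4,4,3,0,3,3,3,3,3,0,0,2,2,1,3,0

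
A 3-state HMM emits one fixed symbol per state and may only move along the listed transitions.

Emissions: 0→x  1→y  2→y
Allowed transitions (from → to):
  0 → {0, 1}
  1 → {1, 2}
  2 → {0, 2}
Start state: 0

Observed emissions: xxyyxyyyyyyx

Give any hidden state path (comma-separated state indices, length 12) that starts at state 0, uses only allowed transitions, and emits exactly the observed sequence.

  0: obs=x cand={0} pick 0 [start]
  1: obs=x cand={0} pick 0 [0->0 ok]
  2: obs=y cand={1,2} pick 1 [0->1 ok]
  3: obs=y cand={1,2} pick 2 [1->2 ok]
  4: obs=x cand={0} pick 0 [2->0 ok]
  5: obs=y cand={1,2} pick 1 [0->1 ok]
  6: obs=y cand={1,2} pick 1 [1->1 ok]
  7: obs=y cand={1,2} pick 1 [1->1 ok]
  8: obs=y cand={1,2} pick 1 [1->1 ok]
  9: obs=y cand={1,2} pick 2 [1->2 ok]
  10: obs=y cand={1,2} pick 2 [2->2 ok]
  11: obs=x cand={0} pick 0 [2->0 ok]

0,0,1,2,0,1,1,1,1,2,2,0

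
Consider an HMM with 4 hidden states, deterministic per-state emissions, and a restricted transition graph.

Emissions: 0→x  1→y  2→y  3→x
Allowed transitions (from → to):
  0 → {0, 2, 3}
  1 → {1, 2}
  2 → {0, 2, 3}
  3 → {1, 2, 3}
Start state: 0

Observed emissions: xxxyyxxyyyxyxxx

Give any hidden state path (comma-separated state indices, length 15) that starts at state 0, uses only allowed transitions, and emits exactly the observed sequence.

0,3,3,2,2,0,3,1,2,2,3,2,0,0,0

  0: obs=x cand={0,3} pick 0 [start]
  1: obs=x cand={0,3} pick 3 [0->3 ok]
  2: obs=x cand={0,3} pick 3 [3->3 ok]
  3: obs=y cand={1,2} pick 2 [3->2 ok]
  4: obs=y cand={1,2} pick 2 [2->2 ok]
  5: obs=x cand={0,3} pick 0 [2->0 ok]
  6: obs=x cand={0,3} pick 3 [0->3 ok]
  7: obs=y cand={1,2} pick 1 [3->1 ok]
  8: obs=y cand={1,2} pick 2 [1->2 ok]
  9: obs=y cand={1,2} pick 2 [2->2 ok]
  10: obs=x cand={0,3} pick 3 [2->3 ok]
  11: obs=y cand={1,2} pick 2 [3->2 ok]
  12: obs=x cand={0,3} pick 0 [2->0 ok]
  13: obs=x cand={0,3} pick 0 [0->0 ok]
  14: obs=x cand={0,3} pick 0 [0->0 ok]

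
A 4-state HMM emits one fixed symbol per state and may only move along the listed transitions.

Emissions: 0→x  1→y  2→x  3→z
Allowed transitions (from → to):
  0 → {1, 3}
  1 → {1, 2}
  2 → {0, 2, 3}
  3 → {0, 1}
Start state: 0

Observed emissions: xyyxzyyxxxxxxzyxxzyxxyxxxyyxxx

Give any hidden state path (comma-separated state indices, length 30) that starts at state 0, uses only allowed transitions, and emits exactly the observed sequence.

  0: obs=x cand={0,2} pick 0 [start]
  1: obs=y cand={1} pick 1 [0->1 ok]
  2: obs=y cand={1} pick 1 [1->1 ok]
  3: obs=x cand={0,2} pick 2 [1->2 ok]
  4: obs=z cand={3} pick 3 [2->3 ok]
  5: obs=y cand={1} pick 1 [3->1 ok]
  6: obs=y cand={1} pick 1 [1->1 ok]
  7: obs=x cand={0,2} pick 2 [1->2 ok]
  8: obs=x cand={0,2} pick 2 [2->2 ok]
  9: obs=x cand={0,2} pick 2 [2->2 ok]
  10: obs=x cand={0,2} pick 2 [2->2 ok]
  11: obs=x cand={0,2} pick 2 [2->2 ok]
  12: obs=x cand={0,2} pick 0 [2->0 ok]
  13: obs=z cand={3} pick 3 [0->3 ok]
  14: obs=y cand={1} pick 1 [3->1 ok]
  15: obs=x cand={0,2} pick 2 [1->2 ok]
  16: obs=x cand={0,2} pick 0 [2->0 ok]
  17: obs=z cand={3} pick 3 [0->3 ok]
  18: obs=y cand={1} pick 1 [3->1 ok]
  19: obs=x cand={0,2} pick 2 [1->2 ok]
  20: obs=x cand={0,2} pick 0 [2->0 ok]
  21: obs=y cand={1} pick 1 [0->1 ok]
  22: obs=x cand={0,2} pick 2 [1->2 ok]
  23: obs=x cand={0,2} pick 2 [2->2 ok]
  24: obs=x cand={0,2} pick 0 [2->0 ok]
  25: obs=y cand={1} pick 1 [0->1 ok]
  26: obs=y cand={1} pick 1 [1->1 ok]
  27: obs=x cand={0,2} pick 2 [1->2 ok]
  28: obs=x cand={0,2} pick 2 [2->2 ok]
  29: obs=x cand={0,2} pick 0 [2->0 ok]

0,1,1,2,3,1,1,2,2,2,2,2,0,3,1,2,0,3,1,2,0,1,2,2,0,1,1,2,2,0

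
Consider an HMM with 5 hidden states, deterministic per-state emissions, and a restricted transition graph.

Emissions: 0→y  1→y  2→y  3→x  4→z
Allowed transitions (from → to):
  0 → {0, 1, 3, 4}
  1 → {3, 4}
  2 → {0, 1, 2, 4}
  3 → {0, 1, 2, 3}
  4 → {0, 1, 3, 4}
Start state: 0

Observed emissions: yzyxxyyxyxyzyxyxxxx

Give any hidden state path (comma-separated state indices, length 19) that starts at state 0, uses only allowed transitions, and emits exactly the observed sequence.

  [0] y  {0,1,2}  => 0  start
  [1] z  {4}  => 4  0->4 ok
  [2] y  {0,1,2}  => 1  4->1 ok
  [3] x  {3}  => 3  1->3 ok
  [4] x  {3}  => 3  3->3 ok
  [5] y  {0,1,2}  => 2  3->2 ok
  [6] y  {0,1,2}  => 0  2->0 ok
  [7] x  {3}  => 3  0->3 ok
  [8] y  {0,1,2}  => 1  3->1 ok
  [9] x  {3}  => 3  1->3 ok
  [10] y  {0,1,2}  => 1  3->1 ok
  [11] z  {4}  => 4  1->4 ok
  [12] y  {0,1,2}  => 0  4->0 ok
  [13] x  {3}  => 3  0->3 ok
  [14] y  {0,1,2}  => 0  3->0 ok
  [15] x  {3}  => 3  0->3 ok
  [16] x  {3}  => 3  3->3 ok
  [17] x  {3}  => 3  3->3 ok
  [18] x  {3}  => 3  3->3 ok

0,4,1,3,3,2,0,3,1,3,1,4,0,3,0,3,3,3,3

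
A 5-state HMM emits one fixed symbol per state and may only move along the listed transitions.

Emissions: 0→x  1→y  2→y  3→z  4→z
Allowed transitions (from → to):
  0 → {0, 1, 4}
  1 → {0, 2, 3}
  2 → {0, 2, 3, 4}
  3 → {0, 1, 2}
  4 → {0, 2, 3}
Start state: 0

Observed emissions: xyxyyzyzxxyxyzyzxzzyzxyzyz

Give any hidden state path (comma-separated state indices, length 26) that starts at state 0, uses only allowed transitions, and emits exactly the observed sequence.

0,1,0,1,2,3,2,4,0,0,1,0,1,3,2,4,0,4,3,1,3,0,1,3,2,3

  0: obs=x cand={0} pick 0 [start]
  1: obs=y cand={1,2} pick 1 [0->1 ok]
  2: obs=x cand={0} pick 0 [1->0 ok]
  3: obs=y cand={1,2} pick 1 [0->1 ok]
  4: obs=y cand={1,2} pick 2 [1->2 ok]
  5: obs=z cand={3,4} pick 3 [2->3 ok]
  6: obs=y cand={1,2} pick 2 [3->2 ok]
  7: obs=z cand={3,4} pick 4 [2->4 ok]
  8: obs=x cand={0} pick 0 [4->0 ok]
  9: obs=x cand={0} pick 0 [0->0 ok]
  10: obs=y cand={1,2} pick 1 [0->1 ok]
  11: obs=x cand={0} pick 0 [1->0 ok]
  12: obs=y cand={1,2} pick 1 [0->1 ok]
  13: obs=z cand={3,4} pick 3 [1->3 ok]
  14: obs=y cand={1,2} pick 2 [3->2 ok]
  15: obs=z cand={3,4} pick 4 [2->4 ok]
  16: obs=x cand={0} pick 0 [4->0 ok]
  17: obs=z cand={3,4} pick 4 [0->4 ok]
  18: obs=z cand={3,4} pick 3 [4->3 ok]
  19: obs=y cand={1,2} pick 1 [3->1 ok]
  20: obs=z cand={3,4} pick 3 [1->3 ok]
  21: obs=x cand={0} pick 0 [3->0 ok]
  22: obs=y cand={1,2} pick 1 [0->1 ok]
  23: obs=z cand={3,4} pick 3 [1->3 ok]
  24: obs=y cand={1,2} pick 2 [3->2 ok]
  25: obs=z cand={3,4} pick 3 [2->3 ok]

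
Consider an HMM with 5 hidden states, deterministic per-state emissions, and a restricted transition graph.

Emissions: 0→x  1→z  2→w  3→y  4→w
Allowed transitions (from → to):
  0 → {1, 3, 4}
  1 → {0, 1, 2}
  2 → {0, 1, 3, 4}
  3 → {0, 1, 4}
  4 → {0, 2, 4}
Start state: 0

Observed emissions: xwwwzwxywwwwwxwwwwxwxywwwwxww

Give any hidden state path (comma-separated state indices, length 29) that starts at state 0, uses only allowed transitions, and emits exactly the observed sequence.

  [0] x  {0}  => 0  start
  [1] w  {2,4}  => 4  0->4 ok
  [2] w  {2,4}  => 4  4->4 ok
  [3] w  {2,4}  => 2  4->2 ok
  [4] z  {1}  => 1  2->1 ok
  [5] w  {2,4}  => 2  1->2 ok
  [6] x  {0}  => 0  2->0 ok
  [7] y  {3}  => 3  0->3 ok
  [8] w  {2,4}  => 4  3->4 ok
  [9] w  {2,4}  => 4  4->4 ok
  [10] w  {2,4}  => 2  4->2 ok
  [11] w  {2,4}  => 4  2->4 ok
  [12] w  {2,4}  => 4  4->4 ok
  [13] x  {0}  => 0  4->0 ok
  [14] w  {2,4}  => 4  0->4 ok
  [15] w  {2,4}  => 2  4->2 ok
  [16] w  {2,4}  => 4  2->4 ok
  [17] w  {2,4}  => 2  4->2 ok
  [18] x  {0}  => 0  2->0 ok
  [19] w  {2,4}  => 4  0->4 ok
  [20] x  {0}  => 0  4->0 ok
  [21] y  {3}  => 3  0->3 ok
  [22] w  {2,4}  => 4  3->4 ok
  [23] w  {2,4}  => 2  4->2 ok
  [24] w  {2,4}  => 4  2->4 ok
  [25] w  {2,4}  => 2  4->2 ok
  [26] x  {0}  => 0  2->0 ok
  [27] w  {2,4}  => 4  0->4 ok
  [28] w  {2,4}  => 2  4->2 ok

0,4,4,2,1,2,0,3,4,4,2,4,4,0,4,2,4,2,0,4,0,3,4,2,4,2,0,4,2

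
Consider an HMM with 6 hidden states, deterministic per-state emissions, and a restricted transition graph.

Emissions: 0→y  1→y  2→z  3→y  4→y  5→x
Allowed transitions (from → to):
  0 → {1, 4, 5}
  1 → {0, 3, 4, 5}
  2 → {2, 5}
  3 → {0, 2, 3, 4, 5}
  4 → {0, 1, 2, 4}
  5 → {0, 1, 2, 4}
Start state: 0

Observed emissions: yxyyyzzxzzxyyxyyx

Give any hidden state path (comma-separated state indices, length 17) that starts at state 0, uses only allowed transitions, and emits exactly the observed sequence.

0,5,1,0,4,2,2,5,2,2,5,4,1,5,0,1,5

  t0 'y' -> {0,1,3,4}, take 0 (start)
  t1 'x' -> {5}, take 5 (0->5 ok)
  t2 'y' -> {0,1,3,4}, take 1 (5->1 ok)
  t3 'y' -> {0,1,3,4}, take 0 (1->0 ok)
  t4 'y' -> {0,1,3,4}, take 4 (0->4 ok)
  t5 'z' -> {2}, take 2 (4->2 ok)
  t6 'z' -> {2}, take 2 (2->2 ok)
  t7 'x' -> {5}, take 5 (2->5 ok)
  t8 'z' -> {2}, take 2 (5->2 ok)
  t9 'z' -> {2}, take 2 (2->2 ok)
  t10 'x' -> {5}, take 5 (2->5 ok)
  t11 'y' -> {0,1,3,4}, take 4 (5->4 ok)
  t12 'y' -> {0,1,3,4}, take 1 (4->1 ok)
  t13 'x' -> {5}, take 5 (1->5 ok)
  t14 'y' -> {0,1,3,4}, take 0 (5->0 ok)
  t15 'y' -> {0,1,3,4}, take 1 (0->1 ok)
  t16 'x' -> {5}, take 5 (1->5 ok)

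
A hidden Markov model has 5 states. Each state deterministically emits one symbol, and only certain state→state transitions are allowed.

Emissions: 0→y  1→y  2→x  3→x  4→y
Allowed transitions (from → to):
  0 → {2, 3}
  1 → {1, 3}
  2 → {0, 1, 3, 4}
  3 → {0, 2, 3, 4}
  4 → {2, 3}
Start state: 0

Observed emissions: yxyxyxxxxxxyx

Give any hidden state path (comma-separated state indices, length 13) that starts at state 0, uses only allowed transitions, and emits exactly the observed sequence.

  pos 0: y in {0,1,4}, choose 0; start
  pos 1: x in {2,3}, choose 2; 0->2 ok
  pos 2: y in {0,1,4}, choose 0; 2->0 ok
  pos 3: x in {2,3}, choose 3; 0->3 ok
  pos 4: y in {0,1,4}, choose 4; 3->4 ok
  pos 5: x in {2,3}, choose 3; 4->3 ok
  pos 6: x in {2,3}, choose 2; 3->2 ok
  pos 7: x in {2,3}, choose 3; 2->3 ok
  pos 8: x in {2,3}, choose 2; 3->2 ok
  pos 9: x in {2,3}, choose 3; 2->3 ok
  pos 10: x in {2,3}, choose 3; 3->3 ok
  pos 11: y in {0,1,4}, choose 4; 3->4 ok
  pos 12: x in {2,3}, choose 2; 4->2 ok

0,2,0,3,4,3,2,3,2,3,3,4,2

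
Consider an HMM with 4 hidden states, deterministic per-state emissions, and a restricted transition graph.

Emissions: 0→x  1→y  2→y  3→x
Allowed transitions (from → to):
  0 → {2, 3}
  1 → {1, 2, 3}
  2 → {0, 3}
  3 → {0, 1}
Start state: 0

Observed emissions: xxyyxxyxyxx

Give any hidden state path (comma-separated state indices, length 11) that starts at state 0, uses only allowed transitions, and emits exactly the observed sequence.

  [0] x  {0,3}  => 0  start
  [1] x  {0,3}  => 3  0->3 ok
  [2] y  {1,2}  => 1  3->1 ok
  [3] y  {1,2}  => 2  1->2 ok
  [4] x  {0,3}  => 3  2->3 ok
  [5] x  {0,3}  => 0  3->0 ok
  [6] y  {1,2}  => 2  0->2 ok
  [7] x  {0,3}  => 0  2->0 ok
  [8] y  {1,2}  => 2  0->2 ok
  [9] x  {0,3}  => 0  2->0 ok
  [10] x  {0,3}  => 3  0->3 ok

0,3,1,2,3,0,2,0,2,0,3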